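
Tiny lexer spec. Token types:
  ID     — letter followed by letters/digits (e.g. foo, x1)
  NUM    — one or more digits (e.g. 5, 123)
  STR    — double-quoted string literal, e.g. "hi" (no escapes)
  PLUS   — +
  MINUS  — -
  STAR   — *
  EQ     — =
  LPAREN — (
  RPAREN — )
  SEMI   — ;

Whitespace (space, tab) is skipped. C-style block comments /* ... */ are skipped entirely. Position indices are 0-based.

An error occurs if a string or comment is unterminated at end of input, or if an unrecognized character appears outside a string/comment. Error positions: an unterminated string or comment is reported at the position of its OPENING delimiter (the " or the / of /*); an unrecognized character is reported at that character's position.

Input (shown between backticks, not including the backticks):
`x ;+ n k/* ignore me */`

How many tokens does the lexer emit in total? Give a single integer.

pos=0: emit ID 'x' (now at pos=1)
pos=2: emit SEMI ';'
pos=3: emit PLUS '+'
pos=5: emit ID 'n' (now at pos=6)
pos=7: emit ID 'k' (now at pos=8)
pos=8: enter COMMENT mode (saw '/*')
exit COMMENT mode (now at pos=23)
DONE. 5 tokens: [ID, SEMI, PLUS, ID, ID]

Answer: 5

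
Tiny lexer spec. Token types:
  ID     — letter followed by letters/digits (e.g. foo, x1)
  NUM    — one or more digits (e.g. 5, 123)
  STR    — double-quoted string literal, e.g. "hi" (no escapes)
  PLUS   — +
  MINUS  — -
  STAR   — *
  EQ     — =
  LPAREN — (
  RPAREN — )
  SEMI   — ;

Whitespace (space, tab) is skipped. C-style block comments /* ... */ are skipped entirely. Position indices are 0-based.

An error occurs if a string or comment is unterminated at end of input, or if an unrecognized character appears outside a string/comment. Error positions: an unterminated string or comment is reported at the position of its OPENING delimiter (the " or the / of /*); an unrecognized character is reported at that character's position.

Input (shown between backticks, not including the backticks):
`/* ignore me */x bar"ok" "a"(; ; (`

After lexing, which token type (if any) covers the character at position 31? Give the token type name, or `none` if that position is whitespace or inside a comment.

pos=0: enter COMMENT mode (saw '/*')
exit COMMENT mode (now at pos=15)
pos=15: emit ID 'x' (now at pos=16)
pos=17: emit ID 'bar' (now at pos=20)
pos=20: enter STRING mode
pos=20: emit STR "ok" (now at pos=24)
pos=25: enter STRING mode
pos=25: emit STR "a" (now at pos=28)
pos=28: emit LPAREN '('
pos=29: emit SEMI ';'
pos=31: emit SEMI ';'
pos=33: emit LPAREN '('
DONE. 8 tokens: [ID, ID, STR, STR, LPAREN, SEMI, SEMI, LPAREN]
Position 31: char is ';' -> SEMI

Answer: SEMI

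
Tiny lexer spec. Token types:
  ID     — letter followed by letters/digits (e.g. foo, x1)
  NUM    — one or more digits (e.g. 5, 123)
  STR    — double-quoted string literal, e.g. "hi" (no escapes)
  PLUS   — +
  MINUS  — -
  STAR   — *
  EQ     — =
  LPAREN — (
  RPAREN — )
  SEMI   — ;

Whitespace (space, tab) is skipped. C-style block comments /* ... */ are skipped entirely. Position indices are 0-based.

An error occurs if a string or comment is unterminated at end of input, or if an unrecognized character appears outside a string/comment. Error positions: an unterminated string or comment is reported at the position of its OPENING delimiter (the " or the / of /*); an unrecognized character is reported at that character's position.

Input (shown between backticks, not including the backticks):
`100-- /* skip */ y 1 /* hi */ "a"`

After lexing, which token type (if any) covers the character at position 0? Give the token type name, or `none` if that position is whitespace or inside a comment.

pos=0: emit NUM '100' (now at pos=3)
pos=3: emit MINUS '-'
pos=4: emit MINUS '-'
pos=6: enter COMMENT mode (saw '/*')
exit COMMENT mode (now at pos=16)
pos=17: emit ID 'y' (now at pos=18)
pos=19: emit NUM '1' (now at pos=20)
pos=21: enter COMMENT mode (saw '/*')
exit COMMENT mode (now at pos=29)
pos=30: enter STRING mode
pos=30: emit STR "a" (now at pos=33)
DONE. 6 tokens: [NUM, MINUS, MINUS, ID, NUM, STR]
Position 0: char is '1' -> NUM

Answer: NUM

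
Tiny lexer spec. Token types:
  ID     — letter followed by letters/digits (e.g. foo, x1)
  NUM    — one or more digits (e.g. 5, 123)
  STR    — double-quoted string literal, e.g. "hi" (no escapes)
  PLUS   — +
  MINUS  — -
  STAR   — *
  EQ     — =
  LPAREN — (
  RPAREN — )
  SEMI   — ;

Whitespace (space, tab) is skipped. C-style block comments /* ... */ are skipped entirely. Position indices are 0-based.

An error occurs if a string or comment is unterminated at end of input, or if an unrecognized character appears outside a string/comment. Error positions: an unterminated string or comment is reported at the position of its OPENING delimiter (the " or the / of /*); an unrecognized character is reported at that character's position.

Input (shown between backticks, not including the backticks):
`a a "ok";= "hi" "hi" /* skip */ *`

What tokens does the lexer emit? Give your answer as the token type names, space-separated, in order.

Answer: ID ID STR SEMI EQ STR STR STAR

Derivation:
pos=0: emit ID 'a' (now at pos=1)
pos=2: emit ID 'a' (now at pos=3)
pos=4: enter STRING mode
pos=4: emit STR "ok" (now at pos=8)
pos=8: emit SEMI ';'
pos=9: emit EQ '='
pos=11: enter STRING mode
pos=11: emit STR "hi" (now at pos=15)
pos=16: enter STRING mode
pos=16: emit STR "hi" (now at pos=20)
pos=21: enter COMMENT mode (saw '/*')
exit COMMENT mode (now at pos=31)
pos=32: emit STAR '*'
DONE. 8 tokens: [ID, ID, STR, SEMI, EQ, STR, STR, STAR]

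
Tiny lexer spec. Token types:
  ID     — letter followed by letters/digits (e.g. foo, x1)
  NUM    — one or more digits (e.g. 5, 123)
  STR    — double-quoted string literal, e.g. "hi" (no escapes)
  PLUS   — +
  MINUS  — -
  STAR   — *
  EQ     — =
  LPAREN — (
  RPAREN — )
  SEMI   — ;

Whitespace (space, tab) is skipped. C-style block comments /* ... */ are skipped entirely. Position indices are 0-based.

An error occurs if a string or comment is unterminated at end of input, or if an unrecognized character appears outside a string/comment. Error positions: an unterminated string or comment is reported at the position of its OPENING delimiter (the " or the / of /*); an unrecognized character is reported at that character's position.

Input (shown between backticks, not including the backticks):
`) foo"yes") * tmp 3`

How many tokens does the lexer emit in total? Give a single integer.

pos=0: emit RPAREN ')'
pos=2: emit ID 'foo' (now at pos=5)
pos=5: enter STRING mode
pos=5: emit STR "yes" (now at pos=10)
pos=10: emit RPAREN ')'
pos=12: emit STAR '*'
pos=14: emit ID 'tmp' (now at pos=17)
pos=18: emit NUM '3' (now at pos=19)
DONE. 7 tokens: [RPAREN, ID, STR, RPAREN, STAR, ID, NUM]

Answer: 7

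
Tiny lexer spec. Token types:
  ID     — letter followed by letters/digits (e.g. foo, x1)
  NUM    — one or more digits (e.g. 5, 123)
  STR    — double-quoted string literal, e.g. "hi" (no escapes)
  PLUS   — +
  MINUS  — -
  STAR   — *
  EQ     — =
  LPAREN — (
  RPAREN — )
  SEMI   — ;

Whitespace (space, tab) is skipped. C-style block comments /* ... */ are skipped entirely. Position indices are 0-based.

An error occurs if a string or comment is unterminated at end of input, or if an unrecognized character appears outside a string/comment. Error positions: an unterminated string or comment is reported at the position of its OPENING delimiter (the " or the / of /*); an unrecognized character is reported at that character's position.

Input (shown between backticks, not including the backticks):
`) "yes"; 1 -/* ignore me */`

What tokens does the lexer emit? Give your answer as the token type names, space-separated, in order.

Answer: RPAREN STR SEMI NUM MINUS

Derivation:
pos=0: emit RPAREN ')'
pos=2: enter STRING mode
pos=2: emit STR "yes" (now at pos=7)
pos=7: emit SEMI ';'
pos=9: emit NUM '1' (now at pos=10)
pos=11: emit MINUS '-'
pos=12: enter COMMENT mode (saw '/*')
exit COMMENT mode (now at pos=27)
DONE. 5 tokens: [RPAREN, STR, SEMI, NUM, MINUS]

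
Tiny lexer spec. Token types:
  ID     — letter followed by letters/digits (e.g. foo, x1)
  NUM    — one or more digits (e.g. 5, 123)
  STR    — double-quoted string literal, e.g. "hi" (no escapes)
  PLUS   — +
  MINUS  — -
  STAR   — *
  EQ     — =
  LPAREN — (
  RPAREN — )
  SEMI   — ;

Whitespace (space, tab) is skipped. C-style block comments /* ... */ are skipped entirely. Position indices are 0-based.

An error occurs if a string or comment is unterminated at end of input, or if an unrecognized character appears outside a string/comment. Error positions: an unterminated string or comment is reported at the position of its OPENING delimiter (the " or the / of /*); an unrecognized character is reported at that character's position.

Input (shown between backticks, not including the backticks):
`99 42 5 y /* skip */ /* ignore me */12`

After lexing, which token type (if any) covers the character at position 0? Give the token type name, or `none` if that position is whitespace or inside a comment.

pos=0: emit NUM '99' (now at pos=2)
pos=3: emit NUM '42' (now at pos=5)
pos=6: emit NUM '5' (now at pos=7)
pos=8: emit ID 'y' (now at pos=9)
pos=10: enter COMMENT mode (saw '/*')
exit COMMENT mode (now at pos=20)
pos=21: enter COMMENT mode (saw '/*')
exit COMMENT mode (now at pos=36)
pos=36: emit NUM '12' (now at pos=38)
DONE. 5 tokens: [NUM, NUM, NUM, ID, NUM]
Position 0: char is '9' -> NUM

Answer: NUM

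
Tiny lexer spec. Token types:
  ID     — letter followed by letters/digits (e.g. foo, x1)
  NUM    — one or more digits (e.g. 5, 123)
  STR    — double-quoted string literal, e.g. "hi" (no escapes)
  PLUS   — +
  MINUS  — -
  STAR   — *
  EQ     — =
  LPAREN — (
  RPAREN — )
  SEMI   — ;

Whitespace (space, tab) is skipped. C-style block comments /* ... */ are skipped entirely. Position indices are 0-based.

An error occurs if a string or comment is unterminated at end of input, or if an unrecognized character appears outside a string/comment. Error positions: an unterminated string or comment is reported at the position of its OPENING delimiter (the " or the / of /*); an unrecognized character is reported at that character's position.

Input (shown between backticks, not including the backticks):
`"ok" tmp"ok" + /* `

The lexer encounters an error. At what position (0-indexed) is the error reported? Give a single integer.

pos=0: enter STRING mode
pos=0: emit STR "ok" (now at pos=4)
pos=5: emit ID 'tmp' (now at pos=8)
pos=8: enter STRING mode
pos=8: emit STR "ok" (now at pos=12)
pos=13: emit PLUS '+'
pos=15: enter COMMENT mode (saw '/*')
pos=15: ERROR — unterminated comment (reached EOF)

Answer: 15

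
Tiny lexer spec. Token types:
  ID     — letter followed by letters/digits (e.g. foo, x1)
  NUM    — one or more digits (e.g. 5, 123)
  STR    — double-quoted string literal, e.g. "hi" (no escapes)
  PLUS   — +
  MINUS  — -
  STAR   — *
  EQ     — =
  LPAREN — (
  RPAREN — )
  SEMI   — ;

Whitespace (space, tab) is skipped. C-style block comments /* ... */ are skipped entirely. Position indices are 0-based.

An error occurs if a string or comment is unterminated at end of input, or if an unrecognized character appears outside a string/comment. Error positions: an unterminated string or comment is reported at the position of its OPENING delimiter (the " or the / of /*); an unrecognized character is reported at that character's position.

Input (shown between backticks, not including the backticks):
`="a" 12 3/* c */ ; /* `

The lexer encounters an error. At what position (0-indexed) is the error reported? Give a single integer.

pos=0: emit EQ '='
pos=1: enter STRING mode
pos=1: emit STR "a" (now at pos=4)
pos=5: emit NUM '12' (now at pos=7)
pos=8: emit NUM '3' (now at pos=9)
pos=9: enter COMMENT mode (saw '/*')
exit COMMENT mode (now at pos=16)
pos=17: emit SEMI ';'
pos=19: enter COMMENT mode (saw '/*')
pos=19: ERROR — unterminated comment (reached EOF)

Answer: 19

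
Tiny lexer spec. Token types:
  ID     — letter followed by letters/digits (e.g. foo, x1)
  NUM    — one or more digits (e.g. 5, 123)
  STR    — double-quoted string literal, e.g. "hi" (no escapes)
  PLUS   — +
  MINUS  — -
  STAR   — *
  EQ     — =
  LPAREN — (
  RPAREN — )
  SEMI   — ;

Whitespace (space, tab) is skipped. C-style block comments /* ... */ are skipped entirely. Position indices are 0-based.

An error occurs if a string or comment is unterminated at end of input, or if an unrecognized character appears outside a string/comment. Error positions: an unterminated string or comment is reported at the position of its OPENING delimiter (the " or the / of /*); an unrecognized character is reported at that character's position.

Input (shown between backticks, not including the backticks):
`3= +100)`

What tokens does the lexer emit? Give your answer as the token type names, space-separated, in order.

Answer: NUM EQ PLUS NUM RPAREN

Derivation:
pos=0: emit NUM '3' (now at pos=1)
pos=1: emit EQ '='
pos=3: emit PLUS '+'
pos=4: emit NUM '100' (now at pos=7)
pos=7: emit RPAREN ')'
DONE. 5 tokens: [NUM, EQ, PLUS, NUM, RPAREN]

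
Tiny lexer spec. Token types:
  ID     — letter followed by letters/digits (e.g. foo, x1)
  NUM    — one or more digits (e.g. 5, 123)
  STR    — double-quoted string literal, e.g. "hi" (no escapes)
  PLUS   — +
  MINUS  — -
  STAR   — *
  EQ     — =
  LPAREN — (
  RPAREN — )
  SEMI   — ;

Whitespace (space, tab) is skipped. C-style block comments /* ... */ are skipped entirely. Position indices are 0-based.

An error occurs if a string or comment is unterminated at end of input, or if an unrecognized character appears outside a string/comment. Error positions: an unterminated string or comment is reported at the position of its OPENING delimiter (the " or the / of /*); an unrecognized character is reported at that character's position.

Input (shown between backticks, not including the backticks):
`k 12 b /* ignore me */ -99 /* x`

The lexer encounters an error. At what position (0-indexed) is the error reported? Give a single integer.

Answer: 27

Derivation:
pos=0: emit ID 'k' (now at pos=1)
pos=2: emit NUM '12' (now at pos=4)
pos=5: emit ID 'b' (now at pos=6)
pos=7: enter COMMENT mode (saw '/*')
exit COMMENT mode (now at pos=22)
pos=23: emit MINUS '-'
pos=24: emit NUM '99' (now at pos=26)
pos=27: enter COMMENT mode (saw '/*')
pos=27: ERROR — unterminated comment (reached EOF)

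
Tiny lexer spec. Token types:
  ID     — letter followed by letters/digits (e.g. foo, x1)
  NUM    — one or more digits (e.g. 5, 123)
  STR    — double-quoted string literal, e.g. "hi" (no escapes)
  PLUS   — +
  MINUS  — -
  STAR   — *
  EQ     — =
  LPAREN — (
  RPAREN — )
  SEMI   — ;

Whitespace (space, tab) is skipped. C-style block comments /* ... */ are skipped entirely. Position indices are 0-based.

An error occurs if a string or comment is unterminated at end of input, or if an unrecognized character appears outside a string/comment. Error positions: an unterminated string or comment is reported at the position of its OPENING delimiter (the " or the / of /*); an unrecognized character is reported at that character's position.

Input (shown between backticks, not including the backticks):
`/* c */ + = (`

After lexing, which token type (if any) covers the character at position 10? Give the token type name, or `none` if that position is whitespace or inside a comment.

pos=0: enter COMMENT mode (saw '/*')
exit COMMENT mode (now at pos=7)
pos=8: emit PLUS '+'
pos=10: emit EQ '='
pos=12: emit LPAREN '('
DONE. 3 tokens: [PLUS, EQ, LPAREN]
Position 10: char is '=' -> EQ

Answer: EQ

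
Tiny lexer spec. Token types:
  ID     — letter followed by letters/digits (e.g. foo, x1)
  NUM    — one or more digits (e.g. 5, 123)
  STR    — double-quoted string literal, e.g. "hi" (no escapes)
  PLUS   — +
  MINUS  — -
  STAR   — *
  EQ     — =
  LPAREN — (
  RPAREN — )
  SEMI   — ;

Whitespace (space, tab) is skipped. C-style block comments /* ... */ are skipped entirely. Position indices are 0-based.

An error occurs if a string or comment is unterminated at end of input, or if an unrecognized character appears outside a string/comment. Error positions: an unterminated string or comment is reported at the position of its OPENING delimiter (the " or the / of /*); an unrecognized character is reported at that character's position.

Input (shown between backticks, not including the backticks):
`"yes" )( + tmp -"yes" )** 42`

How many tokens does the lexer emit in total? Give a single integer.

pos=0: enter STRING mode
pos=0: emit STR "yes" (now at pos=5)
pos=6: emit RPAREN ')'
pos=7: emit LPAREN '('
pos=9: emit PLUS '+'
pos=11: emit ID 'tmp' (now at pos=14)
pos=15: emit MINUS '-'
pos=16: enter STRING mode
pos=16: emit STR "yes" (now at pos=21)
pos=22: emit RPAREN ')'
pos=23: emit STAR '*'
pos=24: emit STAR '*'
pos=26: emit NUM '42' (now at pos=28)
DONE. 11 tokens: [STR, RPAREN, LPAREN, PLUS, ID, MINUS, STR, RPAREN, STAR, STAR, NUM]

Answer: 11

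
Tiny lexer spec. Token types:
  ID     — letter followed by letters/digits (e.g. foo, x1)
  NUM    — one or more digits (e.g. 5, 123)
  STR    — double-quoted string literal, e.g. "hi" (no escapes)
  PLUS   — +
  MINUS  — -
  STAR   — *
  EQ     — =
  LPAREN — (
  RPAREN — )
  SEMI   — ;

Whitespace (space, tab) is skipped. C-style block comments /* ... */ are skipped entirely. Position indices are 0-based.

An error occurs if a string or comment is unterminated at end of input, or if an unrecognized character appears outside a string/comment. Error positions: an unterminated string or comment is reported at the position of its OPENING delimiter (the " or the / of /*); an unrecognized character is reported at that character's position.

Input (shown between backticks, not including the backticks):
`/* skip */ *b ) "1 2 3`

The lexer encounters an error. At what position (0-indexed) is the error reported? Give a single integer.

Answer: 16

Derivation:
pos=0: enter COMMENT mode (saw '/*')
exit COMMENT mode (now at pos=10)
pos=11: emit STAR '*'
pos=12: emit ID 'b' (now at pos=13)
pos=14: emit RPAREN ')'
pos=16: enter STRING mode
pos=16: ERROR — unterminated string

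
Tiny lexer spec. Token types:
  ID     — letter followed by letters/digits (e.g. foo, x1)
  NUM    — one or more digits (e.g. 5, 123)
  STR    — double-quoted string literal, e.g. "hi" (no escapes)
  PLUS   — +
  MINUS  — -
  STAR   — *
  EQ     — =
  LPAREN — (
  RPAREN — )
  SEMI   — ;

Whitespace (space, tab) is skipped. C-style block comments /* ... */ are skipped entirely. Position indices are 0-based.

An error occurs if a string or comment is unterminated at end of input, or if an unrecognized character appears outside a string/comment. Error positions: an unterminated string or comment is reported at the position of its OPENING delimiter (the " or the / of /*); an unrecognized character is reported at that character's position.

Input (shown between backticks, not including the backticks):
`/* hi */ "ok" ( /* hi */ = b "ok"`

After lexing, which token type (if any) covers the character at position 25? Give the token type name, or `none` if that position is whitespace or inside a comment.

Answer: EQ

Derivation:
pos=0: enter COMMENT mode (saw '/*')
exit COMMENT mode (now at pos=8)
pos=9: enter STRING mode
pos=9: emit STR "ok" (now at pos=13)
pos=14: emit LPAREN '('
pos=16: enter COMMENT mode (saw '/*')
exit COMMENT mode (now at pos=24)
pos=25: emit EQ '='
pos=27: emit ID 'b' (now at pos=28)
pos=29: enter STRING mode
pos=29: emit STR "ok" (now at pos=33)
DONE. 5 tokens: [STR, LPAREN, EQ, ID, STR]
Position 25: char is '=' -> EQ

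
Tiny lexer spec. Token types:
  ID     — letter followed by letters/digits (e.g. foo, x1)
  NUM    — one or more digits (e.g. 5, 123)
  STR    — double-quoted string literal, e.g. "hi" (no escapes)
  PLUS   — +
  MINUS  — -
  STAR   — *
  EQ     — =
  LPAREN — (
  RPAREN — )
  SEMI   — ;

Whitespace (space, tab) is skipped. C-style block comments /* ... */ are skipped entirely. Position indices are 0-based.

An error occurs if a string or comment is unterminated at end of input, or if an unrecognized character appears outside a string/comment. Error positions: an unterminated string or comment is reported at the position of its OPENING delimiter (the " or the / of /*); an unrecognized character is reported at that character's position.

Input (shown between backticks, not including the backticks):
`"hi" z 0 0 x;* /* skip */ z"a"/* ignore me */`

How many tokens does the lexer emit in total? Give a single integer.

Answer: 9

Derivation:
pos=0: enter STRING mode
pos=0: emit STR "hi" (now at pos=4)
pos=5: emit ID 'z' (now at pos=6)
pos=7: emit NUM '0' (now at pos=8)
pos=9: emit NUM '0' (now at pos=10)
pos=11: emit ID 'x' (now at pos=12)
pos=12: emit SEMI ';'
pos=13: emit STAR '*'
pos=15: enter COMMENT mode (saw '/*')
exit COMMENT mode (now at pos=25)
pos=26: emit ID 'z' (now at pos=27)
pos=27: enter STRING mode
pos=27: emit STR "a" (now at pos=30)
pos=30: enter COMMENT mode (saw '/*')
exit COMMENT mode (now at pos=45)
DONE. 9 tokens: [STR, ID, NUM, NUM, ID, SEMI, STAR, ID, STR]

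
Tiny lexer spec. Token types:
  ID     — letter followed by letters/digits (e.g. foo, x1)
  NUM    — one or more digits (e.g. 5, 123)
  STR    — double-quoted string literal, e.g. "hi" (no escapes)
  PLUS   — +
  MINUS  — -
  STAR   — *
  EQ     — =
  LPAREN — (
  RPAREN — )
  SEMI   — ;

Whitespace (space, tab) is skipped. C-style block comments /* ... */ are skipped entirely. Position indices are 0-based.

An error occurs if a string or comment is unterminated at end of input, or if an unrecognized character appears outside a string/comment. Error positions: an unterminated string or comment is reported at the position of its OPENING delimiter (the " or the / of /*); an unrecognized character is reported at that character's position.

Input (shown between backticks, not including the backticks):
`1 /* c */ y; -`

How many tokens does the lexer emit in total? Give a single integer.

pos=0: emit NUM '1' (now at pos=1)
pos=2: enter COMMENT mode (saw '/*')
exit COMMENT mode (now at pos=9)
pos=10: emit ID 'y' (now at pos=11)
pos=11: emit SEMI ';'
pos=13: emit MINUS '-'
DONE. 4 tokens: [NUM, ID, SEMI, MINUS]

Answer: 4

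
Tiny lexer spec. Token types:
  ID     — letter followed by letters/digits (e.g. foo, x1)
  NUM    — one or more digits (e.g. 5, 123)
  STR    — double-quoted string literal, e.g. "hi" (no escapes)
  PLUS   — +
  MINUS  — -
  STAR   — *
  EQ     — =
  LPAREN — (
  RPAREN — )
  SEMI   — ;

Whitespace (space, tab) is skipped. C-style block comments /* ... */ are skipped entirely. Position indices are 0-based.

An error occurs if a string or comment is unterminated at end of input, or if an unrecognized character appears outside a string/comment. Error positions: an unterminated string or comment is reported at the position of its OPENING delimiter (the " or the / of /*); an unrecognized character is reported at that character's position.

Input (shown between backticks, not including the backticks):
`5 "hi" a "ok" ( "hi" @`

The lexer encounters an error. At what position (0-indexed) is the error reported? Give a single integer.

pos=0: emit NUM '5' (now at pos=1)
pos=2: enter STRING mode
pos=2: emit STR "hi" (now at pos=6)
pos=7: emit ID 'a' (now at pos=8)
pos=9: enter STRING mode
pos=9: emit STR "ok" (now at pos=13)
pos=14: emit LPAREN '('
pos=16: enter STRING mode
pos=16: emit STR "hi" (now at pos=20)
pos=21: ERROR — unrecognized char '@'

Answer: 21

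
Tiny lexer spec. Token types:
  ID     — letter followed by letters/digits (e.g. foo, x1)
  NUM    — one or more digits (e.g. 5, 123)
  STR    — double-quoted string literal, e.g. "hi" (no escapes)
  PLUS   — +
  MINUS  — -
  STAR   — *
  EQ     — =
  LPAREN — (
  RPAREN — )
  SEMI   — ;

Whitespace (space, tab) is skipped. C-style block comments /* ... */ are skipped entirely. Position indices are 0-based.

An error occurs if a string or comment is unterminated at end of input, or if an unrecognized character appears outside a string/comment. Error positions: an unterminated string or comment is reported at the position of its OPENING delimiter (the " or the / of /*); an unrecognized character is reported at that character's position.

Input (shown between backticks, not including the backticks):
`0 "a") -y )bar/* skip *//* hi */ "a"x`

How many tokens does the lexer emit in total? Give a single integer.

pos=0: emit NUM '0' (now at pos=1)
pos=2: enter STRING mode
pos=2: emit STR "a" (now at pos=5)
pos=5: emit RPAREN ')'
pos=7: emit MINUS '-'
pos=8: emit ID 'y' (now at pos=9)
pos=10: emit RPAREN ')'
pos=11: emit ID 'bar' (now at pos=14)
pos=14: enter COMMENT mode (saw '/*')
exit COMMENT mode (now at pos=24)
pos=24: enter COMMENT mode (saw '/*')
exit COMMENT mode (now at pos=32)
pos=33: enter STRING mode
pos=33: emit STR "a" (now at pos=36)
pos=36: emit ID 'x' (now at pos=37)
DONE. 9 tokens: [NUM, STR, RPAREN, MINUS, ID, RPAREN, ID, STR, ID]

Answer: 9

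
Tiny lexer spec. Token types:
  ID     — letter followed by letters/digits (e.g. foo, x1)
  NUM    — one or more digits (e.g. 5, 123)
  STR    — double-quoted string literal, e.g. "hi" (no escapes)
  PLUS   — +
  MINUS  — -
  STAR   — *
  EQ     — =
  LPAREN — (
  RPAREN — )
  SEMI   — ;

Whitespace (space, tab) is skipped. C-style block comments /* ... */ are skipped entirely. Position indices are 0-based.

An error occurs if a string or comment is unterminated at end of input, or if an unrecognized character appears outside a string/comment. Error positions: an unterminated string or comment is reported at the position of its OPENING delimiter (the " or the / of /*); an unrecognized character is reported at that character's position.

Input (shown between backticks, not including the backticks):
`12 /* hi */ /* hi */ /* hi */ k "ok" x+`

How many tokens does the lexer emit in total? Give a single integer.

Answer: 5

Derivation:
pos=0: emit NUM '12' (now at pos=2)
pos=3: enter COMMENT mode (saw '/*')
exit COMMENT mode (now at pos=11)
pos=12: enter COMMENT mode (saw '/*')
exit COMMENT mode (now at pos=20)
pos=21: enter COMMENT mode (saw '/*')
exit COMMENT mode (now at pos=29)
pos=30: emit ID 'k' (now at pos=31)
pos=32: enter STRING mode
pos=32: emit STR "ok" (now at pos=36)
pos=37: emit ID 'x' (now at pos=38)
pos=38: emit PLUS '+'
DONE. 5 tokens: [NUM, ID, STR, ID, PLUS]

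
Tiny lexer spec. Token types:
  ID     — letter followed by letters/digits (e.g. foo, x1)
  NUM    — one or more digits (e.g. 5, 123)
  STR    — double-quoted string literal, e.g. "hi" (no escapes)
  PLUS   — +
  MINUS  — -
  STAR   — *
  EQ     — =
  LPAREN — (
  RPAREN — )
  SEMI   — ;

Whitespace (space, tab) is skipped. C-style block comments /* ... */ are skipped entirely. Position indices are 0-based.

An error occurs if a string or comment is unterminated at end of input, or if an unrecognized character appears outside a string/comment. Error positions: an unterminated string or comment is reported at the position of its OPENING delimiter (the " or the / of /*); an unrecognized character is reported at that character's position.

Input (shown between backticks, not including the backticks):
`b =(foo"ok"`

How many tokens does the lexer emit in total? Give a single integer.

pos=0: emit ID 'b' (now at pos=1)
pos=2: emit EQ '='
pos=3: emit LPAREN '('
pos=4: emit ID 'foo' (now at pos=7)
pos=7: enter STRING mode
pos=7: emit STR "ok" (now at pos=11)
DONE. 5 tokens: [ID, EQ, LPAREN, ID, STR]

Answer: 5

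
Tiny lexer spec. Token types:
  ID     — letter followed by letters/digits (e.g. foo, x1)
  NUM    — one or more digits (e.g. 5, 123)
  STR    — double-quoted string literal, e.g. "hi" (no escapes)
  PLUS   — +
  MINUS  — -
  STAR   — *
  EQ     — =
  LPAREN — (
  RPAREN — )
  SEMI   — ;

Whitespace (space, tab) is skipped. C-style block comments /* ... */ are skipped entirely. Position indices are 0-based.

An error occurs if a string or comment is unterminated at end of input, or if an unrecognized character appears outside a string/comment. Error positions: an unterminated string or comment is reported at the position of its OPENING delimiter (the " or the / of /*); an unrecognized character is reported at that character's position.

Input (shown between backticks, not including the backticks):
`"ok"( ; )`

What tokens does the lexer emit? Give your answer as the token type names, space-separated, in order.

Answer: STR LPAREN SEMI RPAREN

Derivation:
pos=0: enter STRING mode
pos=0: emit STR "ok" (now at pos=4)
pos=4: emit LPAREN '('
pos=6: emit SEMI ';'
pos=8: emit RPAREN ')'
DONE. 4 tokens: [STR, LPAREN, SEMI, RPAREN]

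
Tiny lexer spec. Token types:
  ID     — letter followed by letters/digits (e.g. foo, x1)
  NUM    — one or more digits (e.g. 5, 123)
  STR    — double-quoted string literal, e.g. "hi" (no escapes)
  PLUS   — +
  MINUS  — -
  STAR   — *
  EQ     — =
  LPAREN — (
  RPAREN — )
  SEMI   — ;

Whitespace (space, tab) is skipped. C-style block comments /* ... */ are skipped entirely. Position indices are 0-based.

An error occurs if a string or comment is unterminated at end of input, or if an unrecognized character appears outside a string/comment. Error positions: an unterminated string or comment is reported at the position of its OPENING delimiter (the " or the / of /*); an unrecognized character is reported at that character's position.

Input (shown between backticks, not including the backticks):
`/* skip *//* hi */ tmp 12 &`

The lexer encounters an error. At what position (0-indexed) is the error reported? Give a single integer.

Answer: 26

Derivation:
pos=0: enter COMMENT mode (saw '/*')
exit COMMENT mode (now at pos=10)
pos=10: enter COMMENT mode (saw '/*')
exit COMMENT mode (now at pos=18)
pos=19: emit ID 'tmp' (now at pos=22)
pos=23: emit NUM '12' (now at pos=25)
pos=26: ERROR — unrecognized char '&'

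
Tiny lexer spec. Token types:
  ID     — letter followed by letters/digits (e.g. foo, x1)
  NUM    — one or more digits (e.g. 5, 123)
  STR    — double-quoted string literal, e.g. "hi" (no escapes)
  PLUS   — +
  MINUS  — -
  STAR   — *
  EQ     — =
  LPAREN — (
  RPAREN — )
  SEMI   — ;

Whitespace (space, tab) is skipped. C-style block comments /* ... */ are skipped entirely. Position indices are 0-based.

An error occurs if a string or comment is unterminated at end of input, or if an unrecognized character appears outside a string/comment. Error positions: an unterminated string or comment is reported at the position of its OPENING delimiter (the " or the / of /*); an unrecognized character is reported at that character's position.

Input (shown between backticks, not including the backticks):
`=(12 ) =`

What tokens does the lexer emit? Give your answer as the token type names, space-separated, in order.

Answer: EQ LPAREN NUM RPAREN EQ

Derivation:
pos=0: emit EQ '='
pos=1: emit LPAREN '('
pos=2: emit NUM '12' (now at pos=4)
pos=5: emit RPAREN ')'
pos=7: emit EQ '='
DONE. 5 tokens: [EQ, LPAREN, NUM, RPAREN, EQ]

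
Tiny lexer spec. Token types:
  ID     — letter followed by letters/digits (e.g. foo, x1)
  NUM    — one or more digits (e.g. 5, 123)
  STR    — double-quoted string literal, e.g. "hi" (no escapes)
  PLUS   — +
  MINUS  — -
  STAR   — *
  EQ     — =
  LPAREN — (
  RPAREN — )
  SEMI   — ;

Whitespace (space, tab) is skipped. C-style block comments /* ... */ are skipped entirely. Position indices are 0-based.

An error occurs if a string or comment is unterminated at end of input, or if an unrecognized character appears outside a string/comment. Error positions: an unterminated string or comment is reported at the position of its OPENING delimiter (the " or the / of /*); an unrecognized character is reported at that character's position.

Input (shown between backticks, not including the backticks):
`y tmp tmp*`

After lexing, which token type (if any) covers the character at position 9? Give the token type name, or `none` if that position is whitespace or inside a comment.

Answer: STAR

Derivation:
pos=0: emit ID 'y' (now at pos=1)
pos=2: emit ID 'tmp' (now at pos=5)
pos=6: emit ID 'tmp' (now at pos=9)
pos=9: emit STAR '*'
DONE. 4 tokens: [ID, ID, ID, STAR]
Position 9: char is '*' -> STAR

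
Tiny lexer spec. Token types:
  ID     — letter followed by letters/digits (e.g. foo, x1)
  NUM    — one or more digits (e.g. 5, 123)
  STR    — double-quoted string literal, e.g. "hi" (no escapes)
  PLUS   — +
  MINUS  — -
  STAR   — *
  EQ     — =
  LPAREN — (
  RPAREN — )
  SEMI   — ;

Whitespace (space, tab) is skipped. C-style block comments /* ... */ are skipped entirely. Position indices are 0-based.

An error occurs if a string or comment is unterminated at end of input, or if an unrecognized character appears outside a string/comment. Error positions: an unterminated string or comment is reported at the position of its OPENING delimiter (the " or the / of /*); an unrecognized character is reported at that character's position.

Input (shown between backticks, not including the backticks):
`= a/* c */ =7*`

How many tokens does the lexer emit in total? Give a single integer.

pos=0: emit EQ '='
pos=2: emit ID 'a' (now at pos=3)
pos=3: enter COMMENT mode (saw '/*')
exit COMMENT mode (now at pos=10)
pos=11: emit EQ '='
pos=12: emit NUM '7' (now at pos=13)
pos=13: emit STAR '*'
DONE. 5 tokens: [EQ, ID, EQ, NUM, STAR]

Answer: 5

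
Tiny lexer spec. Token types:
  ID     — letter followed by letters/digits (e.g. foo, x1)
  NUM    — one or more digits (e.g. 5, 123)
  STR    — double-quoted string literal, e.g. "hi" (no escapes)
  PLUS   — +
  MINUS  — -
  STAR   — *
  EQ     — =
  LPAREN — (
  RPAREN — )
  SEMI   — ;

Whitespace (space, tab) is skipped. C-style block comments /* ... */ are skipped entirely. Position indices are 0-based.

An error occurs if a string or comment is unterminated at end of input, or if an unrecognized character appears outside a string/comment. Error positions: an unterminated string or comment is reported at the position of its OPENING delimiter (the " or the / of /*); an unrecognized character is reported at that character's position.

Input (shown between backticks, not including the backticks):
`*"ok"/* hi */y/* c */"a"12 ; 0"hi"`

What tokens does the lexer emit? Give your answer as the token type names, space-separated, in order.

pos=0: emit STAR '*'
pos=1: enter STRING mode
pos=1: emit STR "ok" (now at pos=5)
pos=5: enter COMMENT mode (saw '/*')
exit COMMENT mode (now at pos=13)
pos=13: emit ID 'y' (now at pos=14)
pos=14: enter COMMENT mode (saw '/*')
exit COMMENT mode (now at pos=21)
pos=21: enter STRING mode
pos=21: emit STR "a" (now at pos=24)
pos=24: emit NUM '12' (now at pos=26)
pos=27: emit SEMI ';'
pos=29: emit NUM '0' (now at pos=30)
pos=30: enter STRING mode
pos=30: emit STR "hi" (now at pos=34)
DONE. 8 tokens: [STAR, STR, ID, STR, NUM, SEMI, NUM, STR]

Answer: STAR STR ID STR NUM SEMI NUM STR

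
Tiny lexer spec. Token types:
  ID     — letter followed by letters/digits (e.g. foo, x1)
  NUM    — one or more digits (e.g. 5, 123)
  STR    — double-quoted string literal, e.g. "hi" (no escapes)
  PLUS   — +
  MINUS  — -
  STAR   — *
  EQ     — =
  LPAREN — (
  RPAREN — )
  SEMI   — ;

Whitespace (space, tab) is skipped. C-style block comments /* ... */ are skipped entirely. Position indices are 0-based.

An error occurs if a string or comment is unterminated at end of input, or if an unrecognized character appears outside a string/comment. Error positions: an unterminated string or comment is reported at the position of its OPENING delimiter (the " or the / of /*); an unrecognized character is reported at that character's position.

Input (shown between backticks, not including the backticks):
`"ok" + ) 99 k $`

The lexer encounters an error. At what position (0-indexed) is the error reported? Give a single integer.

Answer: 14

Derivation:
pos=0: enter STRING mode
pos=0: emit STR "ok" (now at pos=4)
pos=5: emit PLUS '+'
pos=7: emit RPAREN ')'
pos=9: emit NUM '99' (now at pos=11)
pos=12: emit ID 'k' (now at pos=13)
pos=14: ERROR — unrecognized char '$'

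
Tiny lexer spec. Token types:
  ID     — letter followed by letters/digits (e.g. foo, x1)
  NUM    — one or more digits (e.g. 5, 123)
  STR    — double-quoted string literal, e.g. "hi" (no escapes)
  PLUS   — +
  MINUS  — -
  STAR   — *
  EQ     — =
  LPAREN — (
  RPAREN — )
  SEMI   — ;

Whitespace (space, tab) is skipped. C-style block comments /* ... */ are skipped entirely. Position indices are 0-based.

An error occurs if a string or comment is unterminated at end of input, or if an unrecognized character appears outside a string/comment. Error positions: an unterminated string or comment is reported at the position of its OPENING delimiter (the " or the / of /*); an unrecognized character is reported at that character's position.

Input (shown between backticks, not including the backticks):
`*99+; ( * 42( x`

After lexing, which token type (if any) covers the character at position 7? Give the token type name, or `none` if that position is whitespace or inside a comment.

Answer: none

Derivation:
pos=0: emit STAR '*'
pos=1: emit NUM '99' (now at pos=3)
pos=3: emit PLUS '+'
pos=4: emit SEMI ';'
pos=6: emit LPAREN '('
pos=8: emit STAR '*'
pos=10: emit NUM '42' (now at pos=12)
pos=12: emit LPAREN '('
pos=14: emit ID 'x' (now at pos=15)
DONE. 9 tokens: [STAR, NUM, PLUS, SEMI, LPAREN, STAR, NUM, LPAREN, ID]
Position 7: char is ' ' -> none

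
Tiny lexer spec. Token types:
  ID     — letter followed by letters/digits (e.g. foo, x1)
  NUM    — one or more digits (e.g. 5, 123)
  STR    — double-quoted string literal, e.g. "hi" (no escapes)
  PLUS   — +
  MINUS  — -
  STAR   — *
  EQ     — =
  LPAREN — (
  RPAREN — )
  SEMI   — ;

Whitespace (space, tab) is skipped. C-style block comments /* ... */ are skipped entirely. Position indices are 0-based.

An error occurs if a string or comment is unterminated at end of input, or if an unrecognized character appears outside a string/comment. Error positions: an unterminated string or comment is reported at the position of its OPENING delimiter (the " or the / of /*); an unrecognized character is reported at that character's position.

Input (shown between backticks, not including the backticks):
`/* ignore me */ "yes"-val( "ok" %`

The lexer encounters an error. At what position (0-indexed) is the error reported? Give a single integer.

Answer: 32

Derivation:
pos=0: enter COMMENT mode (saw '/*')
exit COMMENT mode (now at pos=15)
pos=16: enter STRING mode
pos=16: emit STR "yes" (now at pos=21)
pos=21: emit MINUS '-'
pos=22: emit ID 'val' (now at pos=25)
pos=25: emit LPAREN '('
pos=27: enter STRING mode
pos=27: emit STR "ok" (now at pos=31)
pos=32: ERROR — unrecognized char '%'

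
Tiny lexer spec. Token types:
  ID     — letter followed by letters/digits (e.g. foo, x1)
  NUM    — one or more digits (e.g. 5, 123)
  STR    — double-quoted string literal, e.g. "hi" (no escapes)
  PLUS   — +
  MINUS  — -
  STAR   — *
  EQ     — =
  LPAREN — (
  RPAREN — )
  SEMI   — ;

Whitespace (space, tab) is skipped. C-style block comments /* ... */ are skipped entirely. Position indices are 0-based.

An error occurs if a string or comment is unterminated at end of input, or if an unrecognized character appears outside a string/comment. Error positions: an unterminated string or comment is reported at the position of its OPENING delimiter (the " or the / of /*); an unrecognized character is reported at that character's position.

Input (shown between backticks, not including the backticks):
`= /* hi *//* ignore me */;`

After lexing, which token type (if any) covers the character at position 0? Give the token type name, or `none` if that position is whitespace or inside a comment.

Answer: EQ

Derivation:
pos=0: emit EQ '='
pos=2: enter COMMENT mode (saw '/*')
exit COMMENT mode (now at pos=10)
pos=10: enter COMMENT mode (saw '/*')
exit COMMENT mode (now at pos=25)
pos=25: emit SEMI ';'
DONE. 2 tokens: [EQ, SEMI]
Position 0: char is '=' -> EQ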